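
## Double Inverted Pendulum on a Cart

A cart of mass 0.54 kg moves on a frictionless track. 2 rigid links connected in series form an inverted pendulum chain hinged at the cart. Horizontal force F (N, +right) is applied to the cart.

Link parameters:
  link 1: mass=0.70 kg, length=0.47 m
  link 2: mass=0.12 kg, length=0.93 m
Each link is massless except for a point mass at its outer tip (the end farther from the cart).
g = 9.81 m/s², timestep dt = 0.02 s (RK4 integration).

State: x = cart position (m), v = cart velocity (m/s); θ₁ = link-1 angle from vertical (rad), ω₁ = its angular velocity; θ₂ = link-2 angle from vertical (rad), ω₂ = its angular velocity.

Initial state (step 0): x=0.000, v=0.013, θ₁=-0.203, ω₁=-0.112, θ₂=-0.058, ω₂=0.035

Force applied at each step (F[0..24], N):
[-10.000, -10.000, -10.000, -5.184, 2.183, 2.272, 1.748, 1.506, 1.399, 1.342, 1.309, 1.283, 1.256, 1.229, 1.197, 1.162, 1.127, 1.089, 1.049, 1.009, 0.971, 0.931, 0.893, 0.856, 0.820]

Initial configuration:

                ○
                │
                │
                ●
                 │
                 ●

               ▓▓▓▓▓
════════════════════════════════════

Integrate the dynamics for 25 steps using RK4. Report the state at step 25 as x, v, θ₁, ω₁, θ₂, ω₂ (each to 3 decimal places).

Answer: x=-0.230, v=-0.137, θ₁=0.049, ω₁=-0.034, θ₂=0.016, ω₂=0.062

Derivation:
apply F[0]=-10.000 → step 1: x=-0.003, v=-0.281, θ₁=-0.200, ω₁=0.404, θ₂=-0.057, ω₂=0.080
apply F[1]=-10.000 → step 2: x=-0.011, v=-0.580, θ₁=-0.187, ω₁=0.934, θ₂=-0.055, ω₂=0.123
apply F[2]=-10.000 → step 3: x=-0.026, v=-0.888, θ₁=-0.162, ω₁=1.498, θ₂=-0.052, ω₂=0.159
apply F[3]=-5.184 → step 4: x=-0.045, v=-1.038, θ₁=-0.130, ω₁=1.745, θ₂=-0.049, ω₂=0.182
apply F[4]=+2.183 → step 5: x=-0.065, v=-0.930, θ₁=-0.098, ω₁=1.466, θ₂=-0.045, ω₂=0.195
apply F[5]=+2.272 → step 6: x=-0.082, v=-0.824, θ₁=-0.071, ω₁=1.204, θ₂=-0.041, ω₂=0.204
apply F[6]=+1.748 → step 7: x=-0.098, v=-0.743, θ₁=-0.049, ω₁=1.005, θ₂=-0.037, ω₂=0.209
apply F[7]=+1.506 → step 8: x=-0.112, v=-0.676, θ₁=-0.031, ω₁=0.846, θ₂=-0.032, ω₂=0.210
apply F[8]=+1.399 → step 9: x=-0.125, v=-0.618, θ₁=-0.015, ω₁=0.712, θ₂=-0.028, ω₂=0.208
apply F[9]=+1.342 → step 10: x=-0.137, v=-0.565, θ₁=-0.002, ω₁=0.599, θ₂=-0.024, ω₂=0.204
apply F[10]=+1.309 → step 11: x=-0.148, v=-0.518, θ₁=0.009, ω₁=0.501, θ₂=-0.020, ω₂=0.198
apply F[11]=+1.283 → step 12: x=-0.158, v=-0.474, θ₁=0.018, ω₁=0.416, θ₂=-0.016, ω₂=0.190
apply F[12]=+1.256 → step 13: x=-0.167, v=-0.434, θ₁=0.025, ω₁=0.343, θ₂=-0.013, ω₂=0.181
apply F[13]=+1.229 → step 14: x=-0.175, v=-0.397, θ₁=0.032, ω₁=0.279, θ₂=-0.009, ω₂=0.171
apply F[14]=+1.197 → step 15: x=-0.183, v=-0.363, θ₁=0.037, ω₁=0.224, θ₂=-0.006, ω₂=0.161
apply F[15]=+1.162 → step 16: x=-0.190, v=-0.332, θ₁=0.041, ω₁=0.176, θ₂=-0.003, ω₂=0.151
apply F[16]=+1.127 → step 17: x=-0.196, v=-0.303, θ₁=0.044, ω₁=0.135, θ₂=0.000, ω₂=0.140
apply F[17]=+1.089 → step 18: x=-0.202, v=-0.276, θ₁=0.046, ω₁=0.100, θ₂=0.003, ω₂=0.129
apply F[18]=+1.049 → step 19: x=-0.207, v=-0.251, θ₁=0.048, ω₁=0.070, θ₂=0.006, ω₂=0.119
apply F[19]=+1.009 → step 20: x=-0.212, v=-0.228, θ₁=0.049, ω₁=0.044, θ₂=0.008, ω₂=0.108
apply F[20]=+0.971 → step 21: x=-0.216, v=-0.207, θ₁=0.050, ω₁=0.022, θ₂=0.010, ω₂=0.098
apply F[21]=+0.931 → step 22: x=-0.220, v=-0.187, θ₁=0.050, ω₁=0.004, θ₂=0.012, ω₂=0.089
apply F[22]=+0.893 → step 23: x=-0.224, v=-0.169, θ₁=0.050, ω₁=-0.011, θ₂=0.013, ω₂=0.079
apply F[23]=+0.856 → step 24: x=-0.227, v=-0.152, θ₁=0.049, ω₁=-0.023, θ₂=0.015, ω₂=0.070
apply F[24]=+0.820 → step 25: x=-0.230, v=-0.137, θ₁=0.049, ω₁=-0.034, θ₂=0.016, ω₂=0.062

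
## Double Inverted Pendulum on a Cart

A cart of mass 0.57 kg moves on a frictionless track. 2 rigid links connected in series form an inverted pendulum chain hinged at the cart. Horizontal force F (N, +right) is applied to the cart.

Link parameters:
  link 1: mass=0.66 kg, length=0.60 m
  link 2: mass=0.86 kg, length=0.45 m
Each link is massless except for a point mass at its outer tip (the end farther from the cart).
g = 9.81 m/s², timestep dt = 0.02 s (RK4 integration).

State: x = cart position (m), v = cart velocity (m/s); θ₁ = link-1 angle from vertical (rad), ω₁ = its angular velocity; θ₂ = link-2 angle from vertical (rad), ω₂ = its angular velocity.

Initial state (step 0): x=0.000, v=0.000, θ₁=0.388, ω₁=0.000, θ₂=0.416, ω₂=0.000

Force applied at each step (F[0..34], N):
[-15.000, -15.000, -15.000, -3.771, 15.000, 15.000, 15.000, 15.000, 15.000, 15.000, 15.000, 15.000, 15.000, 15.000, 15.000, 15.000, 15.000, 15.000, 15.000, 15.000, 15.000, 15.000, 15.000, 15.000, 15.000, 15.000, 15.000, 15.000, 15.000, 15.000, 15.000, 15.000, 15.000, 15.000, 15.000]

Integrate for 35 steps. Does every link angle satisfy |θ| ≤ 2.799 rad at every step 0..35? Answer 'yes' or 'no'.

Answer: no

Derivation:
apply F[0]=-15.000 → step 1: x=-0.005, v=-0.510, θ₁=0.397, ω₁=0.911, θ₂=0.416, ω₂=-0.002
apply F[1]=-15.000 → step 2: x=-0.020, v=-0.997, θ₁=0.424, ω₁=1.787, θ₂=0.416, ω₂=-0.003
apply F[2]=-15.000 → step 3: x=-0.045, v=-1.441, θ₁=0.468, ω₁=2.590, θ₂=0.416, ω₂=0.008
apply F[3]=-3.771 → step 4: x=-0.075, v=-1.586, θ₁=0.524, ω₁=2.960, θ₂=0.416, ω₂=0.005
apply F[4]=+15.000 → step 5: x=-0.104, v=-1.333, θ₁=0.581, ω₁=2.830, θ₂=0.415, ω₂=-0.132
apply F[5]=+15.000 → step 6: x=-0.128, v=-1.098, θ₁=0.637, ω₁=2.776, θ₂=0.410, ω₂=-0.323
apply F[6]=+15.000 → step 7: x=-0.148, v=-0.874, θ₁=0.693, ω₁=2.782, θ₂=0.402, ω₂=-0.563
apply F[7]=+15.000 → step 8: x=-0.163, v=-0.653, θ₁=0.749, ω₁=2.833, θ₂=0.388, ω₂=-0.846
apply F[8]=+15.000 → step 9: x=-0.174, v=-0.429, θ₁=0.806, ω₁=2.918, θ₂=0.368, ω₂=-1.167
apply F[9]=+15.000 → step 10: x=-0.181, v=-0.196, θ₁=0.866, ω₁=3.026, θ₂=0.341, ω₂=-1.519
apply F[10]=+15.000 → step 11: x=-0.182, v=0.049, θ₁=0.928, ω₁=3.147, θ₂=0.307, ω₂=-1.893
apply F[11]=+15.000 → step 12: x=-0.178, v=0.308, θ₁=0.992, ω₁=3.273, θ₂=0.265, ω₂=-2.282
apply F[12]=+15.000 → step 13: x=-0.170, v=0.583, θ₁=1.058, ω₁=3.396, θ₂=0.215, ω₂=-2.680
apply F[13]=+15.000 → step 14: x=-0.155, v=0.875, θ₁=1.128, ω₁=3.512, θ₂=0.158, ω₂=-3.080
apply F[14]=+15.000 → step 15: x=-0.135, v=1.180, θ₁=1.199, ω₁=3.618, θ₂=0.092, ω₂=-3.477
apply F[15]=+15.000 → step 16: x=-0.108, v=1.496, θ₁=1.272, ω₁=3.711, θ₂=0.019, ω₂=-3.871
apply F[16]=+15.000 → step 17: x=-0.075, v=1.820, θ₁=1.347, ω₁=3.790, θ₂=-0.063, ω₂=-4.261
apply F[17]=+15.000 → step 18: x=-0.035, v=2.147, θ₁=1.424, ω₁=3.856, θ₂=-0.152, ω₂=-4.649
apply F[18]=+15.000 → step 19: x=0.011, v=2.472, θ₁=1.501, ω₁=3.910, θ₂=-0.249, ω₂=-5.036
apply F[19]=+15.000 → step 20: x=0.064, v=2.788, θ₁=1.580, ω₁=3.953, θ₂=-0.353, ω₂=-5.424
apply F[20]=+15.000 → step 21: x=0.123, v=3.089, θ₁=1.659, ω₁=3.992, θ₂=-0.466, ω₂=-5.812
apply F[21]=+15.000 → step 22: x=0.187, v=3.368, θ₁=1.740, ω₁=4.036, θ₂=-0.586, ω₂=-6.190
apply F[22]=+15.000 → step 23: x=0.257, v=3.620, θ₁=1.821, ω₁=4.106, θ₂=-0.713, ω₂=-6.541
apply F[23]=+15.000 → step 24: x=0.332, v=3.847, θ₁=1.904, ω₁=4.241, θ₂=-0.847, ω₂=-6.827
apply F[24]=+15.000 → step 25: x=0.411, v=4.065, θ₁=1.992, ω₁=4.497, θ₂=-0.985, ω₂=-7.001
apply F[25]=+15.000 → step 26: x=0.495, v=4.313, θ₁=2.086, ω₁=4.942, θ₂=-1.126, ω₂=-7.032
apply F[26]=+15.000 → step 27: x=0.584, v=4.649, θ₁=2.191, ω₁=5.630, θ₂=-1.266, ω₂=-6.955
apply F[27]=+15.000 → step 28: x=0.682, v=5.130, θ₁=2.313, ω₁=6.579, θ₂=-1.404, ω₂=-6.916
apply F[28]=+15.000 → step 29: x=0.791, v=5.790, θ₁=2.456, ω₁=7.797, θ₂=-1.544, ω₂=-7.175
apply F[29]=+15.000 → step 30: x=0.914, v=6.630, θ₁=2.627, ω₁=9.351, θ₂=-1.696, ω₂=-8.101
apply F[30]=+15.000 → step 31: x=1.057, v=7.618, θ₁=2.834, ω₁=11.509, θ₂=-1.877, ω₂=-10.323
apply F[31]=+15.000 → step 32: x=1.219, v=8.590, θ₁=3.096, ω₁=15.029, θ₂=-2.127, ω₂=-15.460
apply F[32]=+15.000 → step 33: x=1.390, v=7.573, θ₁=3.445, ω₁=18.836, θ₂=-2.539, ω₂=-26.020
apply F[33]=+15.000 → step 34: x=1.495, v=3.139, θ₁=3.751, ω₁=10.659, θ₂=-3.065, ω₂=-24.259
apply F[34]=+15.000 → step 35: x=1.541, v=1.891, θ₁=3.898, ω₁=4.717, θ₂=-3.507, ω₂=-20.514
Max |angle| over trajectory = 3.898 rad; bound = 2.799 → exceeded.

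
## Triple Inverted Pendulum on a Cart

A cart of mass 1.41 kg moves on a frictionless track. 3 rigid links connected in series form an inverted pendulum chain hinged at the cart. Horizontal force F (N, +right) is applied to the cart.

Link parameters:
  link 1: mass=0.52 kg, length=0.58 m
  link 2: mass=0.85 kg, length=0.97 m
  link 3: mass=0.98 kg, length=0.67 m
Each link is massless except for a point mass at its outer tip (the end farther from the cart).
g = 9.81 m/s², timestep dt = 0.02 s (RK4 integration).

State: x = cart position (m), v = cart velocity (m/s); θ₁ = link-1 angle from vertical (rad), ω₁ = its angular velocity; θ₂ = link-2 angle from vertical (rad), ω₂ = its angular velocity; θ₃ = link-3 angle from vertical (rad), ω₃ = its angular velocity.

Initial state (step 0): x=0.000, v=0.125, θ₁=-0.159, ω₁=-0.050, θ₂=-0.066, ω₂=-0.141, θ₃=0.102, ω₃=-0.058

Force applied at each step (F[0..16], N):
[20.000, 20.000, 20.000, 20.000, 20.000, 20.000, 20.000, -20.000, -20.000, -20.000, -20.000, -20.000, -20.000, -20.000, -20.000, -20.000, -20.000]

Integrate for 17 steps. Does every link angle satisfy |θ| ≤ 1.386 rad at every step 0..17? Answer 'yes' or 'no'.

apply F[0]=+20.000 → step 1: x=0.006, v=0.444, θ₁=-0.167, ω₁=-0.722, θ₂=-0.068, ω₂=-0.109, θ₃=0.102, ω₃=0.013
apply F[1]=+20.000 → step 2: x=0.018, v=0.762, θ₁=-0.188, ω₁=-1.395, θ₂=-0.070, ω₂=-0.074, θ₃=0.102, ω₃=0.076
apply F[2]=+20.000 → step 3: x=0.036, v=1.074, θ₁=-0.222, ω₁=-2.059, θ₂=-0.071, ω₂=-0.038, θ₃=0.104, ω₃=0.123
apply F[3]=+20.000 → step 4: x=0.061, v=1.376, θ₁=-0.270, ω₁=-2.691, θ₂=-0.072, ω₂=-0.012, θ₃=0.107, ω₃=0.148
apply F[4]=+20.000 → step 5: x=0.091, v=1.660, θ₁=-0.330, ω₁=-3.257, θ₂=-0.072, ω₂=-0.012, θ₃=0.110, ω₃=0.148
apply F[5]=+20.000 → step 6: x=0.127, v=1.920, θ₁=-0.400, ω₁=-3.731, θ₂=-0.073, ω₂=-0.057, θ₃=0.113, ω₃=0.126
apply F[6]=+20.000 → step 7: x=0.168, v=2.155, θ₁=-0.478, ω₁=-4.105, θ₂=-0.075, ω₂=-0.158, θ₃=0.115, ω₃=0.088
apply F[7]=-20.000 → step 8: x=0.208, v=1.918, θ₁=-0.560, ω₁=-4.050, θ₂=-0.077, ω₂=-0.056, θ₃=0.117, ω₃=0.120
apply F[8]=-20.000 → step 9: x=0.244, v=1.686, θ₁=-0.641, ω₁=-4.051, θ₂=-0.077, ω₂=0.060, θ₃=0.120, ω₃=0.149
apply F[9]=-20.000 → step 10: x=0.276, v=1.454, θ₁=-0.722, ω₁=-4.090, θ₂=-0.075, ω₂=0.181, θ₃=0.123, ω₃=0.174
apply F[10]=-20.000 → step 11: x=0.303, v=1.220, θ₁=-0.804, ω₁=-4.158, θ₂=-0.070, ω₂=0.302, θ₃=0.127, ω₃=0.194
apply F[11]=-20.000 → step 12: x=0.325, v=0.982, θ₁=-0.888, ω₁=-4.248, θ₂=-0.062, ω₂=0.417, θ₃=0.131, ω₃=0.210
apply F[12]=-20.000 → step 13: x=0.342, v=0.739, θ₁=-0.974, ω₁=-4.357, θ₂=-0.053, ω₂=0.522, θ₃=0.135, ω₃=0.222
apply F[13]=-20.000 → step 14: x=0.354, v=0.491, θ₁=-1.063, ω₁=-4.483, θ₂=-0.042, ω₂=0.616, θ₃=0.140, ω₃=0.229
apply F[14]=-20.000 → step 15: x=0.361, v=0.236, θ₁=-1.154, ω₁=-4.628, θ₂=-0.029, ω₂=0.693, θ₃=0.144, ω₃=0.233
apply F[15]=-20.000 → step 16: x=0.364, v=-0.026, θ₁=-1.248, ω₁=-4.796, θ₂=-0.014, ω₂=0.752, θ₃=0.149, ω₃=0.235
apply F[16]=-20.000 → step 17: x=0.360, v=-0.297, θ₁=-1.346, ω₁=-4.993, θ₂=0.001, ω₂=0.787, θ₃=0.154, ω₃=0.234
Max |angle| over trajectory = 1.346 rad; bound = 1.386 → within bound.

Answer: yes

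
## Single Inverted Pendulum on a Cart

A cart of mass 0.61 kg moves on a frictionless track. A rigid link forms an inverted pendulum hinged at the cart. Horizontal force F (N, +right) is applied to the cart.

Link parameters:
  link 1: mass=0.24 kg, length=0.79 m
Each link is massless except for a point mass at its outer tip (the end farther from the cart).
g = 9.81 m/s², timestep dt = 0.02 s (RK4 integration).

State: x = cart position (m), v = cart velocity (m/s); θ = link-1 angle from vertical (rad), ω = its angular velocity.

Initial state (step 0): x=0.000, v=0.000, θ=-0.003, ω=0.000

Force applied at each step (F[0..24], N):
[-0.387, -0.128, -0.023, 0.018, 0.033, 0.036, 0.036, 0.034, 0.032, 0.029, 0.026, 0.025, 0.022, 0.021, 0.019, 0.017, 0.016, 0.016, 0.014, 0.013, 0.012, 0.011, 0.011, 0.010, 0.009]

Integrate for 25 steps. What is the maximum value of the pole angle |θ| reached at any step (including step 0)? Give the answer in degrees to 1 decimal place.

apply F[0]=-0.387 → step 1: x=-0.000, v=-0.012, θ=-0.003, ω=0.015
apply F[1]=-0.128 → step 2: x=-0.000, v=-0.016, θ=-0.003, ω=0.019
apply F[2]=-0.023 → step 3: x=-0.001, v=-0.017, θ=-0.002, ω=0.020
apply F[3]=+0.018 → step 4: x=-0.001, v=-0.016, θ=-0.002, ω=0.018
apply F[4]=+0.033 → step 5: x=-0.001, v=-0.015, θ=-0.001, ω=0.016
apply F[5]=+0.036 → step 6: x=-0.002, v=-0.014, θ=-0.001, ω=0.014
apply F[6]=+0.036 → step 7: x=-0.002, v=-0.013, θ=-0.001, ω=0.013
apply F[7]=+0.034 → step 8: x=-0.002, v=-0.011, θ=-0.001, ω=0.011
apply F[8]=+0.032 → step 9: x=-0.002, v=-0.010, θ=-0.000, ω=0.009
apply F[9]=+0.029 → step 10: x=-0.003, v=-0.009, θ=-0.000, ω=0.008
apply F[10]=+0.026 → step 11: x=-0.003, v=-0.008, θ=-0.000, ω=0.007
apply F[11]=+0.025 → step 12: x=-0.003, v=-0.008, θ=0.000, ω=0.006
apply F[12]=+0.022 → step 13: x=-0.003, v=-0.007, θ=0.000, ω=0.005
apply F[13]=+0.021 → step 14: x=-0.003, v=-0.006, θ=0.000, ω=0.004
apply F[14]=+0.019 → step 15: x=-0.003, v=-0.006, θ=0.000, ω=0.004
apply F[15]=+0.017 → step 16: x=-0.003, v=-0.005, θ=0.000, ω=0.003
apply F[16]=+0.016 → step 17: x=-0.004, v=-0.005, θ=0.000, ω=0.002
apply F[17]=+0.016 → step 18: x=-0.004, v=-0.004, θ=0.001, ω=0.002
apply F[18]=+0.014 → step 19: x=-0.004, v=-0.004, θ=0.001, ω=0.002
apply F[19]=+0.013 → step 20: x=-0.004, v=-0.003, θ=0.001, ω=0.001
apply F[20]=+0.012 → step 21: x=-0.004, v=-0.003, θ=0.001, ω=0.001
apply F[21]=+0.011 → step 22: x=-0.004, v=-0.003, θ=0.001, ω=0.001
apply F[22]=+0.011 → step 23: x=-0.004, v=-0.002, θ=0.001, ω=0.000
apply F[23]=+0.010 → step 24: x=-0.004, v=-0.002, θ=0.001, ω=0.000
apply F[24]=+0.009 → step 25: x=-0.004, v=-0.002, θ=0.001, ω=0.000
Max |angle| over trajectory = 0.003 rad = 0.2°.

Answer: 0.2°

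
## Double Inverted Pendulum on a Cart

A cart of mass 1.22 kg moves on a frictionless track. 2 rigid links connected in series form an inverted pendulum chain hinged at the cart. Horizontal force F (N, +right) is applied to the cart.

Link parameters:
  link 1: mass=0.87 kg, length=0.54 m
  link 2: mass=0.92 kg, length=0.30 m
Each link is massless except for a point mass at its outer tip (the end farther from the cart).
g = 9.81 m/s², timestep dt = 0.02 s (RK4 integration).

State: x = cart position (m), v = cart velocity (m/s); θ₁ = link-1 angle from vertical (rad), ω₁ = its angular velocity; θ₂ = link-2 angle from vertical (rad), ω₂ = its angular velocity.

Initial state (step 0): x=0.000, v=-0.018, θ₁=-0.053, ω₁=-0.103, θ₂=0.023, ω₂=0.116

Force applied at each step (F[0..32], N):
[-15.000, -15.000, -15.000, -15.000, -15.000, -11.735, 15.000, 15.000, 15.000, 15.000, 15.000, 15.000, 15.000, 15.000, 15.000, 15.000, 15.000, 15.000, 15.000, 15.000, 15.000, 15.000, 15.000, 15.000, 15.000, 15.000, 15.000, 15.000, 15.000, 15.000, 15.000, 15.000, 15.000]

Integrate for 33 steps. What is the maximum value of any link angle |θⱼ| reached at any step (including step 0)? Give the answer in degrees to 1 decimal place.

Answer: 100.7°

Derivation:
apply F[0]=-15.000 → step 1: x=-0.003, v=-0.248, θ₁=-0.051, ω₁=0.272, θ₂=0.026, ω₂=0.225
apply F[1]=-15.000 → step 2: x=-0.010, v=-0.480, θ₁=-0.042, ω₁=0.653, θ₂=0.032, ω₂=0.332
apply F[2]=-15.000 → step 3: x=-0.022, v=-0.716, θ₁=-0.025, ω₁=1.051, θ₂=0.040, ω₂=0.425
apply F[3]=-15.000 → step 4: x=-0.039, v=-0.958, θ₁=0.000, ω₁=1.475, θ₂=0.049, ω₂=0.496
apply F[4]=-15.000 → step 5: x=-0.060, v=-1.208, θ₁=0.034, ω₁=1.931, θ₂=0.059, ω₂=0.537
apply F[5]=-11.735 → step 6: x=-0.086, v=-1.411, θ₁=0.077, ω₁=2.324, θ₂=0.070, ω₂=0.547
apply F[6]=+15.000 → step 7: x=-0.112, v=-1.189, θ₁=0.119, ω₁=1.959, θ₂=0.081, ω₂=0.520
apply F[7]=+15.000 → step 8: x=-0.134, v=-0.981, θ₁=0.155, ω₁=1.646, θ₂=0.091, ω₂=0.454
apply F[8]=+15.000 → step 9: x=-0.152, v=-0.785, θ₁=0.186, ω₁=1.380, θ₂=0.099, ω₂=0.349
apply F[9]=+15.000 → step 10: x=-0.166, v=-0.600, θ₁=0.211, ω₁=1.154, θ₂=0.104, ω₂=0.210
apply F[10]=+15.000 → step 11: x=-0.176, v=-0.423, θ₁=0.232, ω₁=0.964, θ₂=0.107, ω₂=0.040
apply F[11]=+15.000 → step 12: x=-0.183, v=-0.254, θ₁=0.250, ω₁=0.802, θ₂=0.106, ω₂=-0.160
apply F[12]=+15.000 → step 13: x=-0.186, v=-0.090, θ₁=0.264, ω₁=0.666, θ₂=0.100, ω₂=-0.391
apply F[13]=+15.000 → step 14: x=-0.186, v=0.070, θ₁=0.276, ω₁=0.552, θ₂=0.090, ω₂=-0.653
apply F[14]=+15.000 → step 15: x=-0.183, v=0.227, θ₁=0.286, ω₁=0.456, θ₂=0.074, ω₂=-0.949
apply F[15]=+15.000 → step 16: x=-0.177, v=0.382, θ₁=0.295, ω₁=0.375, θ₂=0.052, ω₂=-1.282
apply F[16]=+15.000 → step 17: x=-0.168, v=0.537, θ₁=0.301, ω₁=0.307, θ₂=0.022, ω₂=-1.654
apply F[17]=+15.000 → step 18: x=-0.156, v=0.693, θ₁=0.307, ω₁=0.247, θ₂=-0.015, ω₂=-2.067
apply F[18]=+15.000 → step 19: x=-0.140, v=0.852, θ₁=0.311, ω₁=0.189, θ₂=-0.061, ω₂=-2.522
apply F[19]=+15.000 → step 20: x=-0.122, v=1.014, θ₁=0.315, ω₁=0.128, θ₂=-0.116, ω₂=-3.016
apply F[20]=+15.000 → step 21: x=-0.100, v=1.182, θ₁=0.316, ω₁=0.053, θ₂=-0.181, ω₂=-3.544
apply F[21]=+15.000 → step 22: x=-0.074, v=1.355, θ₁=0.317, ω₁=-0.046, θ₂=-0.258, ω₂=-4.097
apply F[22]=+15.000 → step 23: x=-0.045, v=1.536, θ₁=0.314, ω₁=-0.182, θ₂=-0.345, ω₂=-4.665
apply F[23]=+15.000 → step 24: x=-0.013, v=1.724, θ₁=0.309, ω₁=-0.369, θ₂=-0.444, ω₂=-5.237
apply F[24]=+15.000 → step 25: x=0.024, v=1.919, θ₁=0.299, ω₁=-0.618, θ₂=-0.555, ω₂=-5.804
apply F[25]=+15.000 → step 26: x=0.064, v=2.122, θ₁=0.284, ω₁=-0.942, θ₂=-0.676, ω₂=-6.357
apply F[26]=+15.000 → step 27: x=0.109, v=2.331, θ₁=0.261, ω₁=-1.352, θ₂=-0.809, ω₂=-6.885
apply F[27]=+15.000 → step 28: x=0.157, v=2.549, θ₁=0.229, ω₁=-1.856, θ₂=-0.952, ω₂=-7.377
apply F[28]=+15.000 → step 29: x=0.211, v=2.774, θ₁=0.186, ω₁=-2.460, θ₂=-1.104, ω₂=-7.810
apply F[29]=+15.000 → step 30: x=0.268, v=3.008, θ₁=0.130, ω₁=-3.163, θ₂=-1.263, ω₂=-8.147
apply F[30]=+15.000 → step 31: x=0.331, v=3.250, θ₁=0.059, ω₁=-3.952, θ₂=-1.428, ω₂=-8.329
apply F[31]=+15.000 → step 32: x=0.398, v=3.496, θ₁=-0.029, ω₁=-4.797, θ₂=-1.595, ω₂=-8.276
apply F[32]=+15.000 → step 33: x=0.471, v=3.735, θ₁=-0.133, ω₁=-5.639, θ₂=-1.757, ω₂=-7.899
Max |angle| over trajectory = 1.757 rad = 100.7°.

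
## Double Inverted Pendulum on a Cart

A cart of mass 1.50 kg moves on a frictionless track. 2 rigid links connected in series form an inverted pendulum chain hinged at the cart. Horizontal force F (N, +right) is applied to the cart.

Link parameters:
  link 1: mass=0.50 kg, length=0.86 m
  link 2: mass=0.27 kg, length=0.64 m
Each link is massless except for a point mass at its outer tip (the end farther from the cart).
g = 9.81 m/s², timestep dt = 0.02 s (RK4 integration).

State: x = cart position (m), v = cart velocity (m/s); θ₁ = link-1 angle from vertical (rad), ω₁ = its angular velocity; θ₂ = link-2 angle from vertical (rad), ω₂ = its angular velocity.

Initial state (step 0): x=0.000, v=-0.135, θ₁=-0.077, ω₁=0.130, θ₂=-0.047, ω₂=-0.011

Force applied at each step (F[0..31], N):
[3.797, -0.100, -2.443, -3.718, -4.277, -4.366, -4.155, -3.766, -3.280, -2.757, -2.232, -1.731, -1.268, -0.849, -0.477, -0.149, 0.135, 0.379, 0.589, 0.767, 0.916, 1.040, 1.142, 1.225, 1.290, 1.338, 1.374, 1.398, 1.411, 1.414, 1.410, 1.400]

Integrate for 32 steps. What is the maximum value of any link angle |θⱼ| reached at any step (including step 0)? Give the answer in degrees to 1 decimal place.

apply F[0]=+3.797 → step 1: x=-0.002, v=-0.077, θ₁=-0.075, ω₁=0.042, θ₂=-0.047, ω₂=0.002
apply F[1]=-0.100 → step 2: x=-0.004, v=-0.071, θ₁=-0.075, ω₁=0.014, θ₂=-0.047, ω₂=0.015
apply F[2]=-2.443 → step 3: x=-0.005, v=-0.096, θ₁=-0.074, ω₁=0.023, θ₂=-0.046, ω₂=0.029
apply F[3]=-3.718 → step 4: x=-0.008, v=-0.138, θ₁=-0.074, ω₁=0.051, θ₂=-0.046, ω₂=0.042
apply F[4]=-4.277 → step 5: x=-0.011, v=-0.187, θ₁=-0.072, ω₁=0.089, θ₂=-0.045, ω₂=0.055
apply F[5]=-4.366 → step 6: x=-0.015, v=-0.238, θ₁=-0.070, ω₁=0.128, θ₂=-0.044, ω₂=0.068
apply F[6]=-4.155 → step 7: x=-0.020, v=-0.287, θ₁=-0.067, ω₁=0.165, θ₂=-0.042, ω₂=0.080
apply F[7]=-3.766 → step 8: x=-0.027, v=-0.330, θ₁=-0.063, ω₁=0.198, θ₂=-0.040, ω₂=0.092
apply F[8]=-3.280 → step 9: x=-0.034, v=-0.368, θ₁=-0.059, ω₁=0.225, θ₂=-0.038, ω₂=0.102
apply F[9]=-2.757 → step 10: x=-0.041, v=-0.399, θ₁=-0.055, ω₁=0.245, θ₂=-0.036, ω₂=0.112
apply F[10]=-2.232 → step 11: x=-0.049, v=-0.423, θ₁=-0.050, ω₁=0.260, θ₂=-0.034, ω₂=0.120
apply F[11]=-1.731 → step 12: x=-0.058, v=-0.442, θ₁=-0.044, ω₁=0.269, θ₂=-0.031, ω₂=0.126
apply F[12]=-1.268 → step 13: x=-0.067, v=-0.455, θ₁=-0.039, ω₁=0.273, θ₂=-0.029, ω₂=0.132
apply F[13]=-0.849 → step 14: x=-0.076, v=-0.462, θ₁=-0.033, ω₁=0.273, θ₂=-0.026, ω₂=0.136
apply F[14]=-0.477 → step 15: x=-0.085, v=-0.466, θ₁=-0.028, ω₁=0.269, θ₂=-0.023, ω₂=0.138
apply F[15]=-0.149 → step 16: x=-0.095, v=-0.465, θ₁=-0.023, ω₁=0.262, θ₂=-0.021, ω₂=0.140
apply F[16]=+0.135 → step 17: x=-0.104, v=-0.461, θ₁=-0.018, ω₁=0.253, θ₂=-0.018, ω₂=0.140
apply F[17]=+0.379 → step 18: x=-0.113, v=-0.455, θ₁=-0.013, ω₁=0.242, θ₂=-0.015, ω₂=0.140
apply F[18]=+0.589 → step 19: x=-0.122, v=-0.446, θ₁=-0.008, ω₁=0.230, θ₂=-0.012, ω₂=0.138
apply F[19]=+0.767 → step 20: x=-0.131, v=-0.435, θ₁=-0.003, ω₁=0.217, θ₂=-0.010, ω₂=0.135
apply F[20]=+0.916 → step 21: x=-0.140, v=-0.423, θ₁=0.001, ω₁=0.203, θ₂=-0.007, ω₂=0.132
apply F[21]=+1.040 → step 22: x=-0.148, v=-0.409, θ₁=0.005, ω₁=0.189, θ₂=-0.004, ω₂=0.128
apply F[22]=+1.142 → step 23: x=-0.156, v=-0.394, θ₁=0.008, ω₁=0.174, θ₂=-0.002, ω₂=0.124
apply F[23]=+1.225 → step 24: x=-0.164, v=-0.379, θ₁=0.012, ω₁=0.160, θ₂=0.001, ω₂=0.119
apply F[24]=+1.290 → step 25: x=-0.171, v=-0.363, θ₁=0.015, ω₁=0.146, θ₂=0.003, ω₂=0.113
apply F[25]=+1.338 → step 26: x=-0.178, v=-0.347, θ₁=0.018, ω₁=0.132, θ₂=0.005, ω₂=0.108
apply F[26]=+1.374 → step 27: x=-0.185, v=-0.331, θ₁=0.020, ω₁=0.119, θ₂=0.007, ω₂=0.102
apply F[27]=+1.398 → step 28: x=-0.191, v=-0.314, θ₁=0.022, ω₁=0.106, θ₂=0.009, ω₂=0.096
apply F[28]=+1.411 → step 29: x=-0.198, v=-0.298, θ₁=0.024, ω₁=0.094, θ₂=0.011, ω₂=0.090
apply F[29]=+1.414 → step 30: x=-0.203, v=-0.281, θ₁=0.026, ω₁=0.082, θ₂=0.013, ω₂=0.083
apply F[30]=+1.410 → step 31: x=-0.209, v=-0.265, θ₁=0.028, ω₁=0.072, θ₂=0.014, ω₂=0.077
apply F[31]=+1.400 → step 32: x=-0.214, v=-0.249, θ₁=0.029, ω₁=0.061, θ₂=0.016, ω₂=0.071
Max |angle| over trajectory = 0.077 rad = 4.4°.

Answer: 4.4°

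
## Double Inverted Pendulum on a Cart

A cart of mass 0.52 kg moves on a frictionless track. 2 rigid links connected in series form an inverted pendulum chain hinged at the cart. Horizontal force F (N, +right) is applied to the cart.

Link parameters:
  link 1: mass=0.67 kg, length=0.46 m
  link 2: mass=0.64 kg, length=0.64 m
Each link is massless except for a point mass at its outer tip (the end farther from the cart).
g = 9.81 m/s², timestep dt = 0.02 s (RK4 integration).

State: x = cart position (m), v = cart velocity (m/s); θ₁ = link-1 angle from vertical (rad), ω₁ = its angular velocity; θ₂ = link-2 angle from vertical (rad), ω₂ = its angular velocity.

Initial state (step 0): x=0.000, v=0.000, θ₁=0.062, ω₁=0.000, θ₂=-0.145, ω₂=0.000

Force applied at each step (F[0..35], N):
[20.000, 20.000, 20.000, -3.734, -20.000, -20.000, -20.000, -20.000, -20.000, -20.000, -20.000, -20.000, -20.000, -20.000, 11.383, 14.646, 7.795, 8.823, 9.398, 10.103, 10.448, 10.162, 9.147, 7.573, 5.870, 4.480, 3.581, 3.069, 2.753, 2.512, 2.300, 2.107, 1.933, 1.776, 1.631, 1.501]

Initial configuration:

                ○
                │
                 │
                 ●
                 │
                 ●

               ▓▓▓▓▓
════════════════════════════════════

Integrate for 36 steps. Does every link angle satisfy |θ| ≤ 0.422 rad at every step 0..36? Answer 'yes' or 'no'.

apply F[0]=+20.000 → step 1: x=0.007, v=0.737, θ₁=0.047, ω₁=-1.484, θ₂=-0.146, ω₂=-0.137
apply F[1]=+20.000 → step 2: x=0.030, v=1.494, θ₁=0.002, ω₁=-3.059, θ₂=-0.150, ω₂=-0.225
apply F[2]=+20.000 → step 3: x=0.067, v=2.263, θ₁=-0.076, ω₁=-4.735, θ₂=-0.155, ω₂=-0.238
apply F[3]=-3.734 → step 4: x=0.111, v=2.125, θ₁=-0.168, ω₁=-4.488, θ₂=-0.160, ω₂=-0.239
apply F[4]=-20.000 → step 5: x=0.147, v=1.458, θ₁=-0.244, ω₁=-3.178, θ₂=-0.164, ω₂=-0.209
apply F[5]=-20.000 → step 6: x=0.170, v=0.877, θ₁=-0.297, ω₁=-2.137, θ₂=-0.168, ω₂=-0.119
apply F[6]=-20.000 → step 7: x=0.182, v=0.354, θ₁=-0.331, ω₁=-1.283, θ₂=-0.169, ω₂=0.022
apply F[7]=-20.000 → step 8: x=0.184, v=-0.136, θ₁=-0.349, ω₁=-0.539, θ₂=-0.167, ω₂=0.197
apply F[8]=-20.000 → step 9: x=0.177, v=-0.613, θ₁=-0.353, ω₁=0.160, θ₂=-0.161, ω₂=0.389
apply F[9]=-20.000 → step 10: x=0.160, v=-1.096, θ₁=-0.342, ω₁=0.870, θ₂=-0.151, ω₂=0.584
apply F[10]=-20.000 → step 11: x=0.133, v=-1.601, θ₁=-0.317, ω₁=1.650, θ₂=-0.137, ω₂=0.766
apply F[11]=-20.000 → step 12: x=0.095, v=-2.151, θ₁=-0.276, ω₁=2.568, θ₂=-0.120, ω₂=0.918
apply F[12]=-20.000 → step 13: x=0.046, v=-2.772, θ₁=-0.213, ω₁=3.706, θ₂=-0.101, ω₂=1.018
apply F[13]=-20.000 → step 14: x=-0.016, v=-3.484, θ₁=-0.125, ω₁=5.136, θ₂=-0.080, ω₂=1.052
apply F[14]=+11.383 → step 15: x=-0.082, v=-3.057, θ₁=-0.032, ω₁=4.180, θ₂=-0.059, ω₂=1.049
apply F[15]=+14.646 → step 16: x=-0.137, v=-2.496, θ₁=0.039, ω₁=2.973, θ₂=-0.038, ω₂=1.035
apply F[16]=+7.795 → step 17: x=-0.184, v=-2.220, θ₁=0.093, ω₁=2.430, θ₂=-0.018, ω₂=0.995
apply F[17]=+8.823 → step 18: x=-0.226, v=-1.933, θ₁=0.136, ω₁=1.901, θ₂=0.001, ω₂=0.928
apply F[18]=+9.398 → step 19: x=-0.261, v=-1.650, θ₁=0.169, ω₁=1.416, θ₂=0.019, ω₂=0.839
apply F[19]=+10.103 → step 20: x=-0.292, v=-1.363, θ₁=0.193, ω₁=0.950, θ₂=0.035, ω₂=0.734
apply F[20]=+10.448 → step 21: x=-0.316, v=-1.079, θ₁=0.207, ω₁=0.506, θ₂=0.048, ω₂=0.620
apply F[21]=+10.162 → step 22: x=-0.335, v=-0.814, θ₁=0.214, ω₁=0.109, θ₂=0.060, ω₂=0.506
apply F[22]=+9.147 → step 23: x=-0.349, v=-0.587, θ₁=0.213, ω₁=-0.212, θ₂=0.069, ω₂=0.400
apply F[23]=+7.573 → step 24: x=-0.359, v=-0.413, θ₁=0.206, ω₁=-0.433, θ₂=0.076, ω₂=0.307
apply F[24]=+5.870 → step 25: x=-0.366, v=-0.293, θ₁=0.196, ω₁=-0.549, θ₂=0.081, ω₂=0.228
apply F[25]=+4.480 → step 26: x=-0.371, v=-0.217, θ₁=0.185, ω₁=-0.586, θ₂=0.085, ω₂=0.162
apply F[26]=+3.581 → step 27: x=-0.375, v=-0.168, θ₁=0.173, ω₁=-0.577, θ₂=0.088, ω₂=0.106
apply F[27]=+3.069 → step 28: x=-0.378, v=-0.132, θ₁=0.162, ω₁=-0.551, θ₂=0.089, ω₂=0.059
apply F[28]=+2.753 → step 29: x=-0.380, v=-0.103, θ₁=0.151, ω₁=-0.520, θ₂=0.090, ω₂=0.019
apply F[29]=+2.512 → step 30: x=-0.382, v=-0.078, θ₁=0.141, ω₁=-0.489, θ₂=0.090, ω₂=-0.015
apply F[30]=+2.300 → step 31: x=-0.383, v=-0.056, θ₁=0.132, ω₁=-0.459, θ₂=0.089, ω₂=-0.043
apply F[31]=+2.107 → step 32: x=-0.384, v=-0.037, θ₁=0.123, ω₁=-0.429, θ₂=0.088, ω₂=-0.066
apply F[32]=+1.933 → step 33: x=-0.385, v=-0.021, θ₁=0.115, ω₁=-0.401, θ₂=0.087, ω₂=-0.084
apply F[33]=+1.776 → step 34: x=-0.385, v=-0.007, θ₁=0.107, ω₁=-0.373, θ₂=0.085, ω₂=-0.099
apply F[34]=+1.631 → step 35: x=-0.385, v=0.005, θ₁=0.100, ω₁=-0.347, θ₂=0.083, ω₂=-0.111
apply F[35]=+1.501 → step 36: x=-0.385, v=0.015, θ₁=0.093, ω₁=-0.323, θ₂=0.080, ω₂=-0.120
Max |angle| over trajectory = 0.353 rad; bound = 0.422 → within bound.

Answer: yes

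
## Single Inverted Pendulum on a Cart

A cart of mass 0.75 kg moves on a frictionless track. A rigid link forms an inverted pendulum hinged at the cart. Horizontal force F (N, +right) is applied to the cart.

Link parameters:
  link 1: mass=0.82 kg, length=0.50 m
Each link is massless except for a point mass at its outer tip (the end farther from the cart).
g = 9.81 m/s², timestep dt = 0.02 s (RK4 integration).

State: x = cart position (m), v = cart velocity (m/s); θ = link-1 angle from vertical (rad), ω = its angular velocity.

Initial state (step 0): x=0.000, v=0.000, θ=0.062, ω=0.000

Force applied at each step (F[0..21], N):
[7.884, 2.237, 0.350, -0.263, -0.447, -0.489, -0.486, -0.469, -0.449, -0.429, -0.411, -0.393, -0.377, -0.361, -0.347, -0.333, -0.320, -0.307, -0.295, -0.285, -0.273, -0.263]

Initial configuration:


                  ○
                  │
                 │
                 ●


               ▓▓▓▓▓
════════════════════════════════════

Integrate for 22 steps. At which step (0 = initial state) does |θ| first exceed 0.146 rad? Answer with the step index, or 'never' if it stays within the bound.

apply F[0]=+7.884 → step 1: x=0.002, v=0.196, θ=0.058, ω=-0.368
apply F[1]=+2.237 → step 2: x=0.006, v=0.244, θ=0.050, ω=-0.443
apply F[2]=+0.350 → step 3: x=0.011, v=0.244, θ=0.042, ω=-0.424
apply F[3]=-0.263 → step 4: x=0.016, v=0.229, θ=0.034, ω=-0.379
apply F[4]=-0.447 → step 5: x=0.020, v=0.211, θ=0.026, ω=-0.331
apply F[5]=-0.489 → step 6: x=0.024, v=0.193, θ=0.020, ω=-0.286
apply F[6]=-0.486 → step 7: x=0.028, v=0.176, θ=0.015, ω=-0.246
apply F[7]=-0.469 → step 8: x=0.031, v=0.161, θ=0.010, ω=-0.210
apply F[8]=-0.449 → step 9: x=0.035, v=0.147, θ=0.007, ω=-0.180
apply F[9]=-0.429 → step 10: x=0.037, v=0.135, θ=0.003, ω=-0.153
apply F[10]=-0.411 → step 11: x=0.040, v=0.123, θ=0.000, ω=-0.129
apply F[11]=-0.393 → step 12: x=0.042, v=0.113, θ=-0.002, ω=-0.109
apply F[12]=-0.377 → step 13: x=0.044, v=0.104, θ=-0.004, ω=-0.091
apply F[13]=-0.361 → step 14: x=0.046, v=0.095, θ=-0.006, ω=-0.076
apply F[14]=-0.347 → step 15: x=0.048, v=0.087, θ=-0.007, ω=-0.063
apply F[15]=-0.333 → step 16: x=0.050, v=0.080, θ=-0.008, ω=-0.051
apply F[16]=-0.320 → step 17: x=0.051, v=0.073, θ=-0.009, ω=-0.042
apply F[17]=-0.307 → step 18: x=0.053, v=0.067, θ=-0.010, ω=-0.033
apply F[18]=-0.295 → step 19: x=0.054, v=0.061, θ=-0.010, ω=-0.026
apply F[19]=-0.285 → step 20: x=0.055, v=0.056, θ=-0.011, ω=-0.019
apply F[20]=-0.273 → step 21: x=0.056, v=0.051, θ=-0.011, ω=-0.014
apply F[21]=-0.263 → step 22: x=0.057, v=0.047, θ=-0.011, ω=-0.009
max |θ| = 0.062 ≤ 0.146 over all 23 states.

Answer: never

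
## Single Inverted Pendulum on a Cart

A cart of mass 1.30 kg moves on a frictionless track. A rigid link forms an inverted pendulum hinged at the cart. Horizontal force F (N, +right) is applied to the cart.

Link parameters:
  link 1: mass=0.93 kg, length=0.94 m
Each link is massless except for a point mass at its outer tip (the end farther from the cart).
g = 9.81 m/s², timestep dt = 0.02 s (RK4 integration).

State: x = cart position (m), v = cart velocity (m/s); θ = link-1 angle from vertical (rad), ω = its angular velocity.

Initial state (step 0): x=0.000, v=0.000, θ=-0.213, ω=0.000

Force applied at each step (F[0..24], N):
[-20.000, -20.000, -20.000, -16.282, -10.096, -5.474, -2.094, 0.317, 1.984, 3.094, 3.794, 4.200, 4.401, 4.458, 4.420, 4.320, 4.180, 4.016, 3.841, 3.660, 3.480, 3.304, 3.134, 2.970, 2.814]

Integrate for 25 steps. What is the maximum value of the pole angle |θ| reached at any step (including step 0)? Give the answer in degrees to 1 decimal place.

Answer: 12.2°

Derivation:
apply F[0]=-20.000 → step 1: x=-0.003, v=-0.270, θ=-0.211, ω=0.237
apply F[1]=-20.000 → step 2: x=-0.011, v=-0.542, θ=-0.203, ω=0.477
apply F[2]=-20.000 → step 3: x=-0.024, v=-0.816, θ=-0.192, ω=0.722
apply F[3]=-16.282 → step 4: x=-0.043, v=-1.037, θ=-0.175, ω=0.915
apply F[4]=-10.096 → step 5: x=-0.065, v=-1.169, θ=-0.156, ω=1.019
apply F[5]=-5.474 → step 6: x=-0.089, v=-1.235, θ=-0.135, ω=1.058
apply F[6]=-2.094 → step 7: x=-0.114, v=-1.251, θ=-0.114, ω=1.049
apply F[7]=+0.317 → step 8: x=-0.139, v=-1.234, θ=-0.093, ω=1.009
apply F[8]=+1.984 → step 9: x=-0.163, v=-1.193, θ=-0.074, ω=0.948
apply F[9]=+3.094 → step 10: x=-0.186, v=-1.137, θ=-0.056, ω=0.875
apply F[10]=+3.794 → step 11: x=-0.208, v=-1.072, θ=-0.039, ω=0.797
apply F[11]=+4.200 → step 12: x=-0.229, v=-1.004, θ=-0.024, ω=0.718
apply F[12]=+4.401 → step 13: x=-0.248, v=-0.934, θ=-0.010, ω=0.640
apply F[13]=+4.458 → step 14: x=-0.266, v=-0.865, θ=0.002, ω=0.565
apply F[14]=+4.420 → step 15: x=-0.283, v=-0.798, θ=0.012, ω=0.495
apply F[15]=+4.320 → step 16: x=-0.298, v=-0.733, θ=0.022, ω=0.431
apply F[16]=+4.180 → step 17: x=-0.312, v=-0.673, θ=0.030, ω=0.372
apply F[17]=+4.016 → step 18: x=-0.325, v=-0.616, θ=0.037, ω=0.318
apply F[18]=+3.841 → step 19: x=-0.337, v=-0.562, θ=0.042, ω=0.269
apply F[19]=+3.660 → step 20: x=-0.348, v=-0.512, θ=0.047, ω=0.225
apply F[20]=+3.480 → step 21: x=-0.358, v=-0.466, θ=0.051, ω=0.186
apply F[21]=+3.304 → step 22: x=-0.367, v=-0.422, θ=0.055, ω=0.151
apply F[22]=+3.134 → step 23: x=-0.375, v=-0.382, θ=0.058, ω=0.120
apply F[23]=+2.970 → step 24: x=-0.382, v=-0.345, θ=0.060, ω=0.093
apply F[24]=+2.814 → step 25: x=-0.388, v=-0.310, θ=0.061, ω=0.069
Max |angle| over trajectory = 0.213 rad = 12.2°.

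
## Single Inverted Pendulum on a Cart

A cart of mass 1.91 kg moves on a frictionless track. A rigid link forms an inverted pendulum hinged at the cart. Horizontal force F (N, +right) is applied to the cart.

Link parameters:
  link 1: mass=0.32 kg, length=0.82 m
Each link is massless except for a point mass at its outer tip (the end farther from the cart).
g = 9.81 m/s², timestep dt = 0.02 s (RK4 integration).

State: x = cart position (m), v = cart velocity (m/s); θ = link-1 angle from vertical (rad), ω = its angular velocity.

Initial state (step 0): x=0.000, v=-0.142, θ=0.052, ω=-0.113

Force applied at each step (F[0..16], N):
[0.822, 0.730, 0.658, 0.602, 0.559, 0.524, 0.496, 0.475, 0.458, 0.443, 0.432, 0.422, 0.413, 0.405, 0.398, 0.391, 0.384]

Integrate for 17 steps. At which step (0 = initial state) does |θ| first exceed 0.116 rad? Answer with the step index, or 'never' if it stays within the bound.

Answer: never

Derivation:
apply F[0]=+0.822 → step 1: x=-0.003, v=-0.135, θ=0.050, ω=-0.109
apply F[1]=+0.730 → step 2: x=-0.005, v=-0.129, θ=0.048, ω=-0.105
apply F[2]=+0.658 → step 3: x=-0.008, v=-0.124, θ=0.046, ω=-0.100
apply F[3]=+0.602 → step 4: x=-0.010, v=-0.119, θ=0.044, ω=-0.096
apply F[4]=+0.559 → step 5: x=-0.013, v=-0.114, θ=0.042, ω=-0.091
apply F[5]=+0.524 → step 6: x=-0.015, v=-0.110, θ=0.040, ω=-0.086
apply F[6]=+0.496 → step 7: x=-0.017, v=-0.106, θ=0.038, ω=-0.081
apply F[7]=+0.475 → step 8: x=-0.019, v=-0.103, θ=0.037, ω=-0.077
apply F[8]=+0.458 → step 9: x=-0.021, v=-0.099, θ=0.035, ω=-0.073
apply F[9]=+0.443 → step 10: x=-0.023, v=-0.095, θ=0.034, ω=-0.069
apply F[10]=+0.432 → step 11: x=-0.025, v=-0.092, θ=0.032, ω=-0.065
apply F[11]=+0.422 → step 12: x=-0.027, v=-0.089, θ=0.031, ω=-0.062
apply F[12]=+0.413 → step 13: x=-0.029, v=-0.085, θ=0.030, ω=-0.058
apply F[13]=+0.405 → step 14: x=-0.030, v=-0.082, θ=0.029, ω=-0.055
apply F[14]=+0.398 → step 15: x=-0.032, v=-0.079, θ=0.028, ω=-0.052
apply F[15]=+0.391 → step 16: x=-0.033, v=-0.076, θ=0.027, ω=-0.050
apply F[16]=+0.384 → step 17: x=-0.035, v=-0.072, θ=0.026, ω=-0.047
max |θ| = 0.052 ≤ 0.116 over all 18 states.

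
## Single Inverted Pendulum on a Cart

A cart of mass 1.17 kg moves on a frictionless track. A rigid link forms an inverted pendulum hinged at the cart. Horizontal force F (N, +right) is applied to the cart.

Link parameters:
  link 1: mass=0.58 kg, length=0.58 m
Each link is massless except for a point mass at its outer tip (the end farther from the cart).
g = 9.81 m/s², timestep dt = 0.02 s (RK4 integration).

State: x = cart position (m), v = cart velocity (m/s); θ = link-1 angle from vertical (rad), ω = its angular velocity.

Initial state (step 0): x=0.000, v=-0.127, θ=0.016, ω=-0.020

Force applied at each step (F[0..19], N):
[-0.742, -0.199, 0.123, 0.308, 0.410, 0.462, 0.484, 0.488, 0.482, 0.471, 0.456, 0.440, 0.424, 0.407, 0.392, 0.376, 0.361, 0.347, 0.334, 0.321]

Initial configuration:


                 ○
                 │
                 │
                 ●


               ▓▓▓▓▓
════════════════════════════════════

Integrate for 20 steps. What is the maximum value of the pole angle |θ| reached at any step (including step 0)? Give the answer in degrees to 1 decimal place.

Answer: 1.1°

Derivation:
apply F[0]=-0.742 → step 1: x=-0.003, v=-0.141, θ=0.016, ω=0.010
apply F[1]=-0.199 → step 2: x=-0.006, v=-0.146, θ=0.016, ω=0.024
apply F[2]=+0.123 → step 3: x=-0.008, v=-0.146, θ=0.017, ω=0.029
apply F[3]=+0.308 → step 4: x=-0.011, v=-0.142, θ=0.017, ω=0.028
apply F[4]=+0.410 → step 5: x=-0.014, v=-0.137, θ=0.018, ω=0.025
apply F[5]=+0.462 → step 6: x=-0.017, v=-0.131, θ=0.018, ω=0.021
apply F[6]=+0.484 → step 7: x=-0.019, v=-0.124, θ=0.019, ω=0.016
apply F[7]=+0.488 → step 8: x=-0.022, v=-0.118, θ=0.019, ω=0.011
apply F[8]=+0.482 → step 9: x=-0.024, v=-0.111, θ=0.019, ω=0.006
apply F[9]=+0.471 → step 10: x=-0.026, v=-0.105, θ=0.019, ω=0.002
apply F[10]=+0.456 → step 11: x=-0.028, v=-0.099, θ=0.019, ω=-0.002
apply F[11]=+0.440 → step 12: x=-0.030, v=-0.094, θ=0.019, ω=-0.005
apply F[12]=+0.424 → step 13: x=-0.032, v=-0.088, θ=0.019, ω=-0.008
apply F[13]=+0.407 → step 14: x=-0.034, v=-0.083, θ=0.019, ω=-0.010
apply F[14]=+0.392 → step 15: x=-0.035, v=-0.078, θ=0.019, ω=-0.012
apply F[15]=+0.376 → step 16: x=-0.037, v=-0.073, θ=0.018, ω=-0.014
apply F[16]=+0.361 → step 17: x=-0.038, v=-0.069, θ=0.018, ω=-0.016
apply F[17]=+0.347 → step 18: x=-0.040, v=-0.065, θ=0.018, ω=-0.017
apply F[18]=+0.334 → step 19: x=-0.041, v=-0.061, θ=0.017, ω=-0.018
apply F[19]=+0.321 → step 20: x=-0.042, v=-0.057, θ=0.017, ω=-0.018
Max |angle| over trajectory = 0.019 rad = 1.1°.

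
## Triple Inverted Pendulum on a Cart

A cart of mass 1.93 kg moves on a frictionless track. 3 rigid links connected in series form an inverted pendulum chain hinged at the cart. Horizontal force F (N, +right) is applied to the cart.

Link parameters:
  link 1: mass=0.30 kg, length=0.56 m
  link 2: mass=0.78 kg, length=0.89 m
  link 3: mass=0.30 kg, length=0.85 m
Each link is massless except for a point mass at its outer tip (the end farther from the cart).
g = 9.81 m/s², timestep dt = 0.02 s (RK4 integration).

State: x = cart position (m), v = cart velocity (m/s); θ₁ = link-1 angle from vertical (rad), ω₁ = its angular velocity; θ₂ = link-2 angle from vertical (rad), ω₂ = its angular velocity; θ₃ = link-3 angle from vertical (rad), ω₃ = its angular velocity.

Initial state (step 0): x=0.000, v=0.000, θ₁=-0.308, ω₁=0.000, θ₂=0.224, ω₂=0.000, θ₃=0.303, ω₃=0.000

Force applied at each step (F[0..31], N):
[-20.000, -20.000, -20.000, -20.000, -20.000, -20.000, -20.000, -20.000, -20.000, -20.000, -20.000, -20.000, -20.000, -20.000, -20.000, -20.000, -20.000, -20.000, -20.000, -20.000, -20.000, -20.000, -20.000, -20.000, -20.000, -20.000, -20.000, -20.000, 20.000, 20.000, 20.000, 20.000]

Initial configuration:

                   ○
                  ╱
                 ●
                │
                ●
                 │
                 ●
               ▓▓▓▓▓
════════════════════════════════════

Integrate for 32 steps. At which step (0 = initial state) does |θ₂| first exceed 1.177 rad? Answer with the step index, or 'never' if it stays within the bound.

apply F[0]=-20.000 → step 1: x=-0.002, v=-0.180, θ₁=-0.310, ω₁=-0.150, θ₂=0.227, ω₂=0.324, θ₃=0.303, ω₃=0.014
apply F[1]=-20.000 → step 2: x=-0.007, v=-0.361, θ₁=-0.314, ω₁=-0.293, θ₂=0.237, ω₂=0.646, θ₃=0.304, ω₃=0.026
apply F[2]=-20.000 → step 3: x=-0.016, v=-0.542, θ₁=-0.321, ω₁=-0.421, θ₂=0.253, ω₂=0.962, θ₃=0.304, ω₃=0.035
apply F[3]=-20.000 → step 4: x=-0.029, v=-0.725, θ₁=-0.331, ω₁=-0.526, θ₂=0.275, ω₂=1.269, θ₃=0.305, ω₃=0.041
apply F[4]=-20.000 → step 5: x=-0.045, v=-0.909, θ₁=-0.342, ω₁=-0.602, θ₂=0.304, ω₂=1.566, θ₃=0.306, ω₃=0.042
apply F[5]=-20.000 → step 6: x=-0.065, v=-1.095, θ₁=-0.355, ω₁=-0.642, θ₂=0.338, ω₂=1.851, θ₃=0.307, ω₃=0.041
apply F[6]=-20.000 → step 7: x=-0.089, v=-1.282, θ₁=-0.367, ω₁=-0.642, θ₂=0.378, ω₂=2.122, θ₃=0.307, ω₃=0.038
apply F[7]=-20.000 → step 8: x=-0.117, v=-1.470, θ₁=-0.380, ω₁=-0.597, θ₂=0.423, ω₂=2.381, θ₃=0.308, ω₃=0.033
apply F[8]=-20.000 → step 9: x=-0.148, v=-1.660, θ₁=-0.391, ω₁=-0.504, θ₂=0.473, ω₂=2.628, θ₃=0.309, ω₃=0.029
apply F[9]=-20.000 → step 10: x=-0.183, v=-1.851, θ₁=-0.400, ω₁=-0.361, θ₂=0.528, ω₂=2.864, θ₃=0.309, ω₃=0.027
apply F[10]=-20.000 → step 11: x=-0.222, v=-2.044, θ₁=-0.405, ω₁=-0.164, θ₂=0.587, ω₂=3.092, θ₃=0.310, ω₃=0.028
apply F[11]=-20.000 → step 12: x=-0.265, v=-2.237, θ₁=-0.406, ω₁=0.088, θ₂=0.651, ω₂=3.313, θ₃=0.310, ω₃=0.035
apply F[12]=-20.000 → step 13: x=-0.311, v=-2.431, θ₁=-0.401, ω₁=0.401, θ₂=0.720, ω₂=3.526, θ₃=0.311, ω₃=0.049
apply F[13]=-20.000 → step 14: x=-0.362, v=-2.626, θ₁=-0.389, ω₁=0.777, θ₂=0.792, ω₂=3.731, θ₃=0.312, ω₃=0.071
apply F[14]=-20.000 → step 15: x=-0.416, v=-2.822, θ₁=-0.370, ω₁=1.220, θ₂=0.869, ω₂=3.925, θ₃=0.314, ω₃=0.105
apply F[15]=-20.000 → step 16: x=-0.475, v=-3.020, θ₁=-0.340, ω₁=1.733, θ₂=0.949, ω₂=4.102, θ₃=0.317, ω₃=0.150
apply F[16]=-20.000 → step 17: x=-0.537, v=-3.219, θ₁=-0.300, ω₁=2.318, θ₂=1.033, ω₂=4.253, θ₃=0.320, ω₃=0.208
apply F[17]=-20.000 → step 18: x=-0.604, v=-3.422, θ₁=-0.247, ω₁=2.973, θ₂=1.119, ω₂=4.365, θ₃=0.325, ω₃=0.279
apply F[18]=-20.000 → step 19: x=-0.674, v=-3.627, θ₁=-0.180, ω₁=3.691, θ₂=1.207, ω₂=4.419, θ₃=0.331, ω₃=0.363
apply F[19]=-20.000 → step 20: x=-0.749, v=-3.834, θ₁=-0.099, ω₁=4.464, θ₂=1.295, ω₂=4.393, θ₃=0.340, ω₃=0.456
apply F[20]=-20.000 → step 21: x=-0.827, v=-4.042, θ₁=-0.002, ω₁=5.278, θ₂=1.382, ω₂=4.260, θ₃=0.350, ω₃=0.555
apply F[21]=-20.000 → step 22: x=-0.910, v=-4.247, θ₁=0.112, ω₁=6.115, θ₂=1.465, ω₂=3.991, θ₃=0.362, ω₃=0.658
apply F[22]=-20.000 → step 23: x=-0.997, v=-4.444, θ₁=0.243, ω₁=6.966, θ₂=1.541, ω₂=3.560, θ₃=0.376, ω₃=0.763
apply F[23]=-20.000 → step 24: x=-1.088, v=-4.624, θ₁=0.391, ω₁=7.834, θ₂=1.606, ω₂=2.942, θ₃=0.392, ω₃=0.876
apply F[24]=-20.000 → step 25: x=-1.182, v=-4.774, θ₁=0.557, ω₁=8.752, θ₂=1.657, ω₂=2.113, θ₃=0.411, ω₃=1.011
apply F[25]=-20.000 → step 26: x=-1.279, v=-4.878, θ₁=0.742, ω₁=9.801, θ₂=1.689, ω₂=1.033, θ₃=0.433, ω₃=1.206
apply F[26]=-20.000 → step 27: x=-1.377, v=-4.894, θ₁=0.951, ω₁=11.139, θ₂=1.696, ω₂=-0.372, θ₃=0.460, ω₃=1.547
apply F[27]=-20.000 → step 28: x=-1.473, v=-4.725, θ₁=1.191, ω₁=12.993, θ₂=1.671, ω₂=-2.211, θ₃=0.498, ω₃=2.255
apply F[28]=+20.000 → step 29: x=-1.560, v=-3.886, θ₁=1.467, ω₁=14.573, θ₂=1.610, ω₂=-3.777, θ₃=0.554, ω₃=3.493
apply F[29]=+20.000 → step 30: x=-1.627, v=-2.765, θ₁=1.763, ω₁=14.640, θ₂=1.531, ω₂=-3.817, θ₃=0.641, ω₃=5.213
apply F[30]=+20.000 → step 31: x=-1.673, v=-1.902, θ₁=2.042, ω₁=13.232, θ₂=1.469, ω₂=-2.226, θ₃=0.757, ω₃=6.286
apply F[31]=+20.000 → step 32: x=-1.705, v=-1.341, θ₁=2.295, ω₁=12.083, θ₂=1.442, ω₂=-0.459, θ₃=0.888, ω₃=6.754
|θ₂| = 1.207 > 1.177 first at step 19.

Answer: 19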